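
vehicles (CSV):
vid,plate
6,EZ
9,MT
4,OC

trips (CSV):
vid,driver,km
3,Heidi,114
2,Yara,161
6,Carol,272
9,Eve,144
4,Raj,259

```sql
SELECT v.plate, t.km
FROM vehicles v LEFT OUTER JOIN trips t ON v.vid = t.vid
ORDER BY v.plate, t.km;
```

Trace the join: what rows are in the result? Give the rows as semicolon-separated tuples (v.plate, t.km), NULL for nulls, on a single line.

LEFT JOIN keeps every row from `vehicles`; unmatched rows get NULL for `trips`'s columns.
Matching on v.vid = t.vid.
Matched pairs: 3; unmatched v rows kept: 0.

(EZ, 272); (MT, 144); (OC, 259)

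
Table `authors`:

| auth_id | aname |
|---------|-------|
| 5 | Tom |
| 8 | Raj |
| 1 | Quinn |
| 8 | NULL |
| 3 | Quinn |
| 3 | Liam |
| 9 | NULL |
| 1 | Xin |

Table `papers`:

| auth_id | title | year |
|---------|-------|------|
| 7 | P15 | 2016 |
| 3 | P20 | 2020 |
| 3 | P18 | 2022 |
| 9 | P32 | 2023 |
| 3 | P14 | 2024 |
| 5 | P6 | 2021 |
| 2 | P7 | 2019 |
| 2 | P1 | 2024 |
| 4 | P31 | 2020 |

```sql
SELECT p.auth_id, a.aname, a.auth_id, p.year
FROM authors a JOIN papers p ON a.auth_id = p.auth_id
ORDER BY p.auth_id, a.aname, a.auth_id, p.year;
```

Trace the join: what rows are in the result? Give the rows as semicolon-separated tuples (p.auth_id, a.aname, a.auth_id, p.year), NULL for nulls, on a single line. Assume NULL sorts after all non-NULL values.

(3, Liam, 3, 2020); (3, Liam, 3, 2022); (3, Liam, 3, 2024); (3, Quinn, 3, 2020); (3, Quinn, 3, 2022); (3, Quinn, 3, 2024); (5, Tom, 5, 2021); (9, NULL, 9, 2023)

INNER JOIN keeps only pairs where the ON condition holds.
Matching on a.auth_id = p.auth_id.
- a (auth_id=5) pairs with 1 row(s) of p.
- a (auth_id=8) has no partner → excluded.
- a (auth_id=1) has no partner → excluded.
- a (auth_id=8) has no partner → excluded.
- a (auth_id=3) pairs with 3 row(s) of p.
- a (auth_id=3) pairs with 3 row(s) of p.
- a (auth_id=9) pairs with 1 row(s) of p.
- a (auth_id=1) has no partner → excluded.
After projecting and ordering:
p.auth_id | a.aname | a.auth_id | p.year
3 | Liam | 3 | 2020
3 | Liam | 3 | 2022
3 | Liam | 3 | 2024
3 | Quinn | 3 | 2020
3 | Quinn | 3 | 2022
3 | Quinn | 3 | 2024
5 | Tom | 5 | 2021
9 | NULL | 9 | 2023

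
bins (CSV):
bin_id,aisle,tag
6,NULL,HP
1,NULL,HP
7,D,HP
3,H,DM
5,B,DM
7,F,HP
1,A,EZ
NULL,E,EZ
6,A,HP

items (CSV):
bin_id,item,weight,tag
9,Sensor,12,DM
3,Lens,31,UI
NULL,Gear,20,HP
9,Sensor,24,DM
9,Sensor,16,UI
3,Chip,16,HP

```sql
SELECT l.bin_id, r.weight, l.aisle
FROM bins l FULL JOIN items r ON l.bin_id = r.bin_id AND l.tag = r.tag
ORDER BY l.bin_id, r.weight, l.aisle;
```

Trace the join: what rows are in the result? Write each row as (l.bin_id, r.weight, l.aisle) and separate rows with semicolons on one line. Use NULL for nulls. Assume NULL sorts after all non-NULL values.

FULL OUTER JOIN keeps every row from both sides; unmatched rows get NULL for the other side's columns.
Matching on l.bin_id = r.bin_id AND l.tag = r.tag. A NULL in a compared column never satisfies the condition.
- bin_id=6, tag=HP: no r row matches, row kept with r columns NULL.
- bin_id=1, tag=HP: no r row matches, row kept with r columns NULL.
- bin_id=7, tag=HP: no r row matches, row kept with r columns NULL.
- bin_id=3, tag=DM: no r row matches, row kept with r columns NULL.
- bin_id=5, tag=DM: no r row matches, row kept with r columns NULL.
- bin_id=7, tag=HP: no r row matches, row kept with r columns NULL.
- bin_id=1, tag=EZ: no r row matches, row kept with r columns NULL.
- bin_id=NULL, tag=EZ: no r row matches, row kept with r columns NULL.
- bin_id=6, tag=HP: no r row matches, row kept with r columns NULL.
- 6 r row(s) had no l match → kept, l columns NULL.

(1, NULL, A); (1, NULL, NULL); (3, NULL, H); (5, NULL, B); (6, NULL, A); (6, NULL, NULL); (7, NULL, D); (7, NULL, F); (NULL, 12, NULL); (NULL, 16, NULL); (NULL, 16, NULL); (NULL, 20, NULL); (NULL, 24, NULL); (NULL, 31, NULL); (NULL, NULL, E)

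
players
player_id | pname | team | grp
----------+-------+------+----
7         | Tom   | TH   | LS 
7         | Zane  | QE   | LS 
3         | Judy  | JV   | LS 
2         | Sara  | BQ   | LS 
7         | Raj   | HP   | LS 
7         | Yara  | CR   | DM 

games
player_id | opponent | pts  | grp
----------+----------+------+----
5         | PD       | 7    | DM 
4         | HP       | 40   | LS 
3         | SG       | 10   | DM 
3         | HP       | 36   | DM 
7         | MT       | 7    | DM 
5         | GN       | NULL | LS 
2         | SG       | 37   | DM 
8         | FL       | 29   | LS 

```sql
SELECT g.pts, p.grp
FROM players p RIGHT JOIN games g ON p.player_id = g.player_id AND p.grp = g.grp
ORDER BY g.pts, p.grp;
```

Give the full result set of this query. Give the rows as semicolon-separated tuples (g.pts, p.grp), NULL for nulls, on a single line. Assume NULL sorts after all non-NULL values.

(7, DM); (7, NULL); (10, NULL); (29, NULL); (36, NULL); (37, NULL); (40, NULL); (NULL, NULL)

RIGHT JOIN keeps every row from `games`; unmatched rows get NULL for `players`'s columns.
Matching on p.player_id = g.player_id AND p.grp = g.grp.
Matched pairs: 1; unmatched g rows kept: 7.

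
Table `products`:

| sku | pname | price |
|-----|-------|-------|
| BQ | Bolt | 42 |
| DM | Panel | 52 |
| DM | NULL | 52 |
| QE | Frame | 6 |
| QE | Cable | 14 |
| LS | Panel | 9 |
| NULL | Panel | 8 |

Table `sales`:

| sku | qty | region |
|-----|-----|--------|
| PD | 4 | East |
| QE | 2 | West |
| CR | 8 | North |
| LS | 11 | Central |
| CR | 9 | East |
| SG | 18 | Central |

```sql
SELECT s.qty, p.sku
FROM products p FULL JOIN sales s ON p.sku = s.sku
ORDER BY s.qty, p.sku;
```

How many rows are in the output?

11

FULL OUTER JOIN keeps every row from both sides; unmatched rows get NULL for the other side's columns.
Matching on p.sku = s.sku. A NULL in a compared column never satisfies the condition.
- sku=BQ: no s row matches, row kept with s columns NULL.
- sku=DM: no s row matches, row kept with s columns NULL.
- sku=DM: no s row matches, row kept with s columns NULL.
- sku=QE: 1 matching s row(s), so 1 row(s) emitted.
- sku=QE: 1 matching s row(s), so 1 row(s) emitted.
- sku=LS: 1 matching s row(s), so 1 row(s) emitted.
- sku=NULL: no s row matches, row kept with s columns NULL.
- 4 row(s) from s found no p partner → padded with NULL.
Total: 3 matched + 8 padded = 11 rows.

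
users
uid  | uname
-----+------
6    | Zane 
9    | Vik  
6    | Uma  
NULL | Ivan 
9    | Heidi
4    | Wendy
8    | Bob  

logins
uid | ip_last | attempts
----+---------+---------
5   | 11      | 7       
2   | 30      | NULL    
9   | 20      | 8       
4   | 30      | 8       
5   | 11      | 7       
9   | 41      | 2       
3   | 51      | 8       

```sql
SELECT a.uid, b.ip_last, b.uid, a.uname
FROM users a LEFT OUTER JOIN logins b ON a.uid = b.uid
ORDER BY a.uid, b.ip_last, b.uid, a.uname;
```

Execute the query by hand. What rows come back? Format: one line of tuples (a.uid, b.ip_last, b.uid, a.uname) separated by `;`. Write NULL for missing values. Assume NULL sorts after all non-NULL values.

(4, 30, 4, Wendy); (6, NULL, NULL, Uma); (6, NULL, NULL, Zane); (8, NULL, NULL, Bob); (9, 20, 9, Heidi); (9, 20, 9, Vik); (9, 41, 9, Heidi); (9, 41, 9, Vik); (NULL, NULL, NULL, Ivan)

LEFT JOIN keeps every row from `users`; unmatched rows get NULL for `logins`'s columns.
Matching on a.uid = b.uid. A NULL in a compared column never satisfies the condition.
- uid=6: no b row matches, row kept with b columns NULL.
- uid=9: 2 matching b row(s), so 2 row(s) emitted.
- uid=6: no b row matches, row kept with b columns NULL.
- uid=NULL: no b row matches, row kept with b columns NULL.
- uid=9: 2 matching b row(s), so 2 row(s) emitted.
- uid=4: 1 matching b row(s), so 1 row(s) emitted.
- uid=8: no b row matches, row kept with b columns NULL.
After projecting and ordering:
a.uid | b.ip_last | b.uid | a.uname
4 | 30 | 4 | Wendy
6 | NULL | NULL | Uma
6 | NULL | NULL | Zane
8 | NULL | NULL | Bob
9 | 20 | 9 | Heidi
9 | 20 | 9 | Vik
9 | 41 | 9 | Heidi
9 | 41 | 9 | Vik
NULL | NULL | NULL | Ivan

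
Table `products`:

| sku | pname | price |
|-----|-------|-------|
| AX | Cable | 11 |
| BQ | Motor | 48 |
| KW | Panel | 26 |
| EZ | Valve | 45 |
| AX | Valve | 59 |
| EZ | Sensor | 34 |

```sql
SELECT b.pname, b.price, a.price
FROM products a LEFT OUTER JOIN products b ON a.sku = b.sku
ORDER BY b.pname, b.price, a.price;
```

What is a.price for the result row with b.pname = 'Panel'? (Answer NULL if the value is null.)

26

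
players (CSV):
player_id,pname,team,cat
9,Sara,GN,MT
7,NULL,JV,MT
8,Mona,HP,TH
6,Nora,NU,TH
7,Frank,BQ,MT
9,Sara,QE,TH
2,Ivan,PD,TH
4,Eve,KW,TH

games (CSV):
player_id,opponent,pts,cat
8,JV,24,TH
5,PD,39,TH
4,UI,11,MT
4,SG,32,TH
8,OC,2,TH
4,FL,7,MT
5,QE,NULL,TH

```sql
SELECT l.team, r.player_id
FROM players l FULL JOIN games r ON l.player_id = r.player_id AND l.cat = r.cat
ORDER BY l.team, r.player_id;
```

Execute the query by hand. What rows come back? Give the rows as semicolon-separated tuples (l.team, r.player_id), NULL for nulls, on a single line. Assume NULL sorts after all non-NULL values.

(BQ, NULL); (GN, NULL); (HP, 8); (HP, 8); (JV, NULL); (KW, 4); (NU, NULL); (PD, NULL); (QE, NULL); (NULL, 4); (NULL, 4); (NULL, 5); (NULL, 5)

FULL OUTER JOIN keeps every row from both sides; unmatched rows get NULL for the other side's columns.
Matching on l.player_id = r.player_id AND l.cat = r.cat.
- l (player_id=9, cat=MT) has no partner → padded with NULL.
- l (player_id=7, cat=MT) has no partner → padded with NULL.
- l (player_id=8, cat=TH) pairs with 2 row(s) of r.
- l (player_id=6, cat=TH) has no partner → padded with NULL.
- l (player_id=7, cat=MT) has no partner → padded with NULL.
- l (player_id=9, cat=TH) has no partner → padded with NULL.
- l (player_id=2, cat=TH) has no partner → padded with NULL.
- l (player_id=4, cat=TH) pairs with 1 row(s) of r.
- plus 4 unmatched r row(s), each kept with NULL l columns.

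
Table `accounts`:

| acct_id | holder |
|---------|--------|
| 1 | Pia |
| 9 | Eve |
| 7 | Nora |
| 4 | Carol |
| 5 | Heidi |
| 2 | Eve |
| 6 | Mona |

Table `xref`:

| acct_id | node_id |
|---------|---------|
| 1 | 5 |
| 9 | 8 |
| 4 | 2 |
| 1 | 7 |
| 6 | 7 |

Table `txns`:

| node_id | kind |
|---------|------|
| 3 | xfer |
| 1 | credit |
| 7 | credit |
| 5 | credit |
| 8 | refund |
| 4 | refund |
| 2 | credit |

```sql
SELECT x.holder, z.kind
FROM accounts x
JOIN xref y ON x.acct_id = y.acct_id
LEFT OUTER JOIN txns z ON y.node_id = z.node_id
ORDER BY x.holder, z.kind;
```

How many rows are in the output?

Step 1 — x INNER JOIN y on acct_id → 5 row(s).
Then LEFT JOIN `txns z` on node_id: each of those 5 rows is kept; rows whose y.node_id has no match in z get NULL for z's columns.
Result: 5 row(s).

5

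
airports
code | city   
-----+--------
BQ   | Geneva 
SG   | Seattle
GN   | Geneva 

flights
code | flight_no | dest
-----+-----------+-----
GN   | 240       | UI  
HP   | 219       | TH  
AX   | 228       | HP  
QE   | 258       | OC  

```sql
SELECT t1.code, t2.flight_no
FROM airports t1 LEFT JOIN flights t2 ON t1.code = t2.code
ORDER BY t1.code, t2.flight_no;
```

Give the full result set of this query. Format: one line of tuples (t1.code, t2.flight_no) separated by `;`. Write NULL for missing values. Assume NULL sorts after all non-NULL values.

LEFT JOIN keeps every row from `airports`; unmatched rows get NULL for `flights`'s columns.
Matching on t1.code = t2.code.
- t1 row (code=BQ): no match → kept, t2 columns NULL.
- t1 row (code=SG): no match → kept, t2 columns NULL.
- t1 row (code=GN): matches 1 t2 row(s) → 1 output row(s).
After projecting and ordering:
t1.code | t2.flight_no
BQ | NULL
GN | 240
SG | NULL

(BQ, NULL); (GN, 240); (SG, NULL)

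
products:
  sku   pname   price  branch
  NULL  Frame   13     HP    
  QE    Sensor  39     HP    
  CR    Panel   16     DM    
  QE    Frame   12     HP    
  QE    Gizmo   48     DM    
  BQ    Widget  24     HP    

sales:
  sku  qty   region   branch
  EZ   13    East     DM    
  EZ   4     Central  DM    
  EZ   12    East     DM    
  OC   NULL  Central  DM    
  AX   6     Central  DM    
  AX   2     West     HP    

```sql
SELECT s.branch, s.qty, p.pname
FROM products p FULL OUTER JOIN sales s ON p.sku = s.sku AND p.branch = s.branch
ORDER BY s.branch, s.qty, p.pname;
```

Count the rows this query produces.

12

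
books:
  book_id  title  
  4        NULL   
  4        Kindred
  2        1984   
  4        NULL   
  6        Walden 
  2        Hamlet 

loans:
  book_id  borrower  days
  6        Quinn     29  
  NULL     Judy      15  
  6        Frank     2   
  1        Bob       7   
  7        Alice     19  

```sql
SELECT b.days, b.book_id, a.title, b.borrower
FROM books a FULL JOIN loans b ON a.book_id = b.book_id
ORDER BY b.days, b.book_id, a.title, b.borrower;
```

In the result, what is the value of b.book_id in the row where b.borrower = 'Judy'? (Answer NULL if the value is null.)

NULL

FULL OUTER JOIN keeps every row from both sides; unmatched rows get NULL for the other side's columns.
Matching on a.book_id = b.book_id. A NULL in a compared column never satisfies the condition.
- a[0] book_id=4 → no match; kept with NULLs on the b side.
- a[1] book_id=4 → no match; kept with NULLs on the b side.
- a[2] book_id=2 → no match; kept with NULLs on the b side.
- a[3] book_id=4 → no match; kept with NULLs on the b side.
- a[4] book_id=6 → 2 match(es) in b → 2 row(s).
- a[5] book_id=2 → no match; kept with NULLs on the b side.
- 3 row(s) from b found no a partner → padded with NULL.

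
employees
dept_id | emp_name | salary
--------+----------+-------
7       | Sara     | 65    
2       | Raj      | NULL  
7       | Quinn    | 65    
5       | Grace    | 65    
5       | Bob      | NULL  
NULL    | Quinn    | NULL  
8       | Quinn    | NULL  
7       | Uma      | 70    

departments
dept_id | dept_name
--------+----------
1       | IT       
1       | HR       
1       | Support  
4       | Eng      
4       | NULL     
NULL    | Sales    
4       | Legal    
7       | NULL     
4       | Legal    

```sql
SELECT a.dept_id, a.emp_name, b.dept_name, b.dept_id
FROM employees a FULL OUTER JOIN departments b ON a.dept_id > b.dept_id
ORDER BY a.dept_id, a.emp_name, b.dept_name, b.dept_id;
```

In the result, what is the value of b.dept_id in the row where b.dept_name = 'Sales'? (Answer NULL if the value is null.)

NULL

FULL OUTER JOIN keeps every row from both sides; unmatched rows get NULL for the other side's columns.
Matching on a.dept_id > b.dept_id. A NULL in a compared column never satisfies the condition.
- dept_id=7: 7 matching b row(s), so 7 row(s) emitted.
- dept_id=2: 3 matching b row(s), so 3 row(s) emitted.
- dept_id=7: 7 matching b row(s), so 7 row(s) emitted.
- dept_id=5: 7 matching b row(s), so 7 row(s) emitted.
- dept_id=5: 7 matching b row(s), so 7 row(s) emitted.
- dept_id=NULL: no b row matches, row kept with b columns NULL.
- dept_id=8: 8 matching b row(s), so 8 row(s) emitted.
- dept_id=7: 7 matching b row(s), so 7 row(s) emitted.
- 1 row(s) from b found no a partner → padded with NULL.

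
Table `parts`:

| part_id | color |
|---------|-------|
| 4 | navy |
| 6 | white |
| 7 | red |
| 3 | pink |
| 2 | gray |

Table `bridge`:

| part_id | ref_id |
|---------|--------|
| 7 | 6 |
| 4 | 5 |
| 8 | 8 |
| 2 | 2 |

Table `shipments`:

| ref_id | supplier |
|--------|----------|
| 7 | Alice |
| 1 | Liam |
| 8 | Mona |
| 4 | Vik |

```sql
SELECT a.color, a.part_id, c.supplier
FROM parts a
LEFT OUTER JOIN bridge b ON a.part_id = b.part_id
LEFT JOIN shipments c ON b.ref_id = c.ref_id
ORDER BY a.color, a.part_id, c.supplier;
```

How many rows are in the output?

5

Joins associate left-to-right: parts LEFT JOIN bridge on part_id gives 5 intermediate row(s).
Then LEFT JOIN `shipments c` on ref_id: each of those 5 rows is kept; rows whose b.ref_id has no match in c get NULL for c's columns.
Result: 5 row(s).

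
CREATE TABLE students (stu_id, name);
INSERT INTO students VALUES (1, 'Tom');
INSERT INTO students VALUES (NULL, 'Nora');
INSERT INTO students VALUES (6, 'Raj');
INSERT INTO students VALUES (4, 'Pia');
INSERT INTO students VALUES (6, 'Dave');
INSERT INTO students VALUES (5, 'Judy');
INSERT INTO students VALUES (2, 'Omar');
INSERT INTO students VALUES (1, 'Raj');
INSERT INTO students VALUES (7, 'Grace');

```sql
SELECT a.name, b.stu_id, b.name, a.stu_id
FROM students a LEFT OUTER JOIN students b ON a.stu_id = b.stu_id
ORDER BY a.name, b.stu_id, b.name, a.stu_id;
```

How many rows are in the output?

13

LEFT JOIN keeps every row from `students a`; unmatched rows get NULL for `students b`'s columns.
Matching on a.stu_id = b.stu_id. A NULL in a compared column never satisfies the condition.
- stu_id=1: 2 matching b row(s), so 2 row(s) emitted.
- stu_id=NULL: no b row matches, row kept with b columns NULL.
- stu_id=6: 2 matching b row(s), so 2 row(s) emitted.
- stu_id=4: 1 matching b row(s), so 1 row(s) emitted.
- stu_id=6: 2 matching b row(s), so 2 row(s) emitted.
- stu_id=5: 1 matching b row(s), so 1 row(s) emitted.
- stu_id=2: 1 matching b row(s), so 1 row(s) emitted.
- stu_id=1: 2 matching b row(s), so 2 row(s) emitted.
- stu_id=7: 1 matching b row(s), so 1 row(s) emitted.
Total: 12 matched + 1 padded = 13 rows.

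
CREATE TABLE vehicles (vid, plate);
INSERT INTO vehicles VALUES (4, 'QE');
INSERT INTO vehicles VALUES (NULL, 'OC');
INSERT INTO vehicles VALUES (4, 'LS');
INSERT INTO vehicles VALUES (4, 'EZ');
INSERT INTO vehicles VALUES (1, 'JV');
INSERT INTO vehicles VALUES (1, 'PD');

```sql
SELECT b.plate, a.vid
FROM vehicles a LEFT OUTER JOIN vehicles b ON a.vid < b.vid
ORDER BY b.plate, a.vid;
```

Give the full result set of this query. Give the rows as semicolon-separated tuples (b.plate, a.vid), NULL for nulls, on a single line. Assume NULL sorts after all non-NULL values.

LEFT JOIN keeps every row from `vehicles a`; unmatched rows get NULL for `vehicles b`'s columns.
Matching on a.vid < b.vid. A NULL in a compared column never satisfies the condition.
- a[0] vid=4 → no match; kept with NULLs on the b side.
- a[1] vid=NULL → no match; kept with NULLs on the b side.
- a[2] vid=4 → no match; kept with NULLs on the b side.
- a[3] vid=4 → no match; kept with NULLs on the b side.
- a[4] vid=1 → 3 match(es) in b → 3 row(s).
- a[5] vid=1 → 3 match(es) in b → 3 row(s).
After projecting and ordering:
b.plate | a.vid
EZ | 1
EZ | 1
LS | 1
LS | 1
QE | 1
QE | 1
NULL | 4
NULL | 4
NULL | 4
NULL | NULL

(EZ, 1); (EZ, 1); (LS, 1); (LS, 1); (QE, 1); (QE, 1); (NULL, 4); (NULL, 4); (NULL, 4); (NULL, NULL)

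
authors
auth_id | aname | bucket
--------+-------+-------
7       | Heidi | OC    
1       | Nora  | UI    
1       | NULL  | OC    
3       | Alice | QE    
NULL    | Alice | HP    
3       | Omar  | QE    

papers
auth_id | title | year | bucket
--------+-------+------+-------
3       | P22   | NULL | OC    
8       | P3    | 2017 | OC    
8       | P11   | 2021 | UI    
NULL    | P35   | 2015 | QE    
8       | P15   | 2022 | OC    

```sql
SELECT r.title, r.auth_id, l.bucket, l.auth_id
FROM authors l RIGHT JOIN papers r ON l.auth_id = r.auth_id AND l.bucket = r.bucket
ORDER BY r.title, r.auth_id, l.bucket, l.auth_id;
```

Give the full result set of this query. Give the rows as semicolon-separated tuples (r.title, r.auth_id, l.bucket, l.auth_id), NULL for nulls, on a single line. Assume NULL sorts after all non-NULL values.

RIGHT JOIN keeps every row from `papers`; unmatched rows get NULL for `authors`'s columns.
Matching on l.auth_id = r.auth_id AND l.bucket = r.bucket. A NULL in a compared column never satisfies the condition.
Matched pairs: 0; unmatched r rows kept: 5.

(P11, 8, NULL, NULL); (P15, 8, NULL, NULL); (P22, 3, NULL, NULL); (P3, 8, NULL, NULL); (P35, NULL, NULL, NULL)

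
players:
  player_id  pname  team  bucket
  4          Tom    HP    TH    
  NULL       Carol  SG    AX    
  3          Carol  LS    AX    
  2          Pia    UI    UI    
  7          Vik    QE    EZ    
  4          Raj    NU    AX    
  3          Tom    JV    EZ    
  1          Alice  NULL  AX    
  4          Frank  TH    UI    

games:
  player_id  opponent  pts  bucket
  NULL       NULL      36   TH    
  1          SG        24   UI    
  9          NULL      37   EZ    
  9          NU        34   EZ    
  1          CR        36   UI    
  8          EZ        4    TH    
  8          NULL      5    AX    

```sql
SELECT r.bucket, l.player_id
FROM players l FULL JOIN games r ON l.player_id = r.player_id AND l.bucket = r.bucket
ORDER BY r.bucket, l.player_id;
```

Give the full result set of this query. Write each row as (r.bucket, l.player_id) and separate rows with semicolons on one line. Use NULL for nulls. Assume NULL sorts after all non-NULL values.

FULL OUTER JOIN keeps every row from both sides; unmatched rows get NULL for the other side's columns.
Matching on l.player_id = r.player_id AND l.bucket = r.bucket. A NULL in a compared column never satisfies the condition.
- l row (player_id=4, bucket=TH): no match → kept, r columns NULL.
- l row (player_id=NULL, bucket=AX): no match → kept, r columns NULL.
- l row (player_id=3, bucket=AX): no match → kept, r columns NULL.
- l row (player_id=2, bucket=UI): no match → kept, r columns NULL.
- l row (player_id=7, bucket=EZ): no match → kept, r columns NULL.
- l row (player_id=4, bucket=AX): no match → kept, r columns NULL.
- l row (player_id=3, bucket=EZ): no match → kept, r columns NULL.
- l row (player_id=1, bucket=AX): no match → kept, r columns NULL.
- l row (player_id=4, bucket=UI): no match → kept, r columns NULL.
- 7 row(s) from r found no l partner → padded with NULL.

(AX, NULL); (EZ, NULL); (EZ, NULL); (TH, NULL); (TH, NULL); (UI, NULL); (UI, NULL); (NULL, 1); (NULL, 2); (NULL, 3); (NULL, 3); (NULL, 4); (NULL, 4); (NULL, 4); (NULL, 7); (NULL, NULL)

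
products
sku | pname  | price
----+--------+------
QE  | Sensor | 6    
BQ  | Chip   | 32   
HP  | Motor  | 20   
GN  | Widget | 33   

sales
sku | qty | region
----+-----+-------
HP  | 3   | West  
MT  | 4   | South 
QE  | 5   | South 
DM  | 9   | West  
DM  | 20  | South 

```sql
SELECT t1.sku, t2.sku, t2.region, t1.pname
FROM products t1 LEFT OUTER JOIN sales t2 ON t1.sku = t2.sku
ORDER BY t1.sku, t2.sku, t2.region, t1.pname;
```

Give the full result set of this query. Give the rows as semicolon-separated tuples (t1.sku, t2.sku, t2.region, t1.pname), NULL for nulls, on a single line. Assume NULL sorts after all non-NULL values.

(BQ, NULL, NULL, Chip); (GN, NULL, NULL, Widget); (HP, HP, West, Motor); (QE, QE, South, Sensor)

LEFT JOIN keeps every row from `products`; unmatched rows get NULL for `sales`'s columns.
Matching on t1.sku = t2.sku.
Matched pairs: 2; unmatched t1 rows kept: 2.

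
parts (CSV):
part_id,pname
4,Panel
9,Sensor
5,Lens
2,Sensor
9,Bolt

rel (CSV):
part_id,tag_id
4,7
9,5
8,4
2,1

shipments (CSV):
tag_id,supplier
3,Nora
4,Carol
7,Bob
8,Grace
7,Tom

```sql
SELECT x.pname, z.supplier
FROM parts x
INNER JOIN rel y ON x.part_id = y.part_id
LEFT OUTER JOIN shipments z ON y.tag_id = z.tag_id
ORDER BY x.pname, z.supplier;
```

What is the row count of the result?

Step 1 — x INNER JOIN y on part_id → 4 row(s).
Then LEFT JOIN `shipments z` on tag_id: each of those 4 rows is kept; rows whose y.tag_id has no match in z get NULL for z's columns.
Result: 5 row(s).

5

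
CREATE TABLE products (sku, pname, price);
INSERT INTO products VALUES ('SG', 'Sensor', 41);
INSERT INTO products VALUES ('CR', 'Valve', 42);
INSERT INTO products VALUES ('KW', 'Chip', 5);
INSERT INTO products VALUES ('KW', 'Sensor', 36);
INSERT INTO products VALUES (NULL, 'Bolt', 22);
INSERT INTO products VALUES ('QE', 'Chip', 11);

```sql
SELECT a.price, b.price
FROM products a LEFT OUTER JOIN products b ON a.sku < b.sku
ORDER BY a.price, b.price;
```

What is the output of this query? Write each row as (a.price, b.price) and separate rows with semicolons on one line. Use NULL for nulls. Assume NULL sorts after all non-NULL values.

(5, 11); (5, 41); (11, 41); (22, NULL); (36, 11); (36, 41); (41, NULL); (42, 5); (42, 11); (42, 36); (42, 41)

LEFT JOIN keeps every row from `products a`; unmatched rows get NULL for `products b`'s columns.
Matching on a.sku < b.sku. A NULL in a compared column never satisfies the condition.
Matched pairs: 9; unmatched a rows kept: 2.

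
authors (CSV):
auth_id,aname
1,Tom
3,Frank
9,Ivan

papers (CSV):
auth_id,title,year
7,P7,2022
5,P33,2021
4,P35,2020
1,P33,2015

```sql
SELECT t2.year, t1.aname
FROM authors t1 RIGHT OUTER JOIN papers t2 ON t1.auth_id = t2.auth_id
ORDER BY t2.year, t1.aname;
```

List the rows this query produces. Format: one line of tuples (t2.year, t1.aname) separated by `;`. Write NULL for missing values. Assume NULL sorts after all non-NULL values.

RIGHT JOIN keeps every row from `papers`; unmatched rows get NULL for `authors`'s columns.
Matching on t1.auth_id = t2.auth_id.
Matched pairs: 1; unmatched t2 rows kept: 3.

(2015, Tom); (2020, NULL); (2021, NULL); (2022, NULL)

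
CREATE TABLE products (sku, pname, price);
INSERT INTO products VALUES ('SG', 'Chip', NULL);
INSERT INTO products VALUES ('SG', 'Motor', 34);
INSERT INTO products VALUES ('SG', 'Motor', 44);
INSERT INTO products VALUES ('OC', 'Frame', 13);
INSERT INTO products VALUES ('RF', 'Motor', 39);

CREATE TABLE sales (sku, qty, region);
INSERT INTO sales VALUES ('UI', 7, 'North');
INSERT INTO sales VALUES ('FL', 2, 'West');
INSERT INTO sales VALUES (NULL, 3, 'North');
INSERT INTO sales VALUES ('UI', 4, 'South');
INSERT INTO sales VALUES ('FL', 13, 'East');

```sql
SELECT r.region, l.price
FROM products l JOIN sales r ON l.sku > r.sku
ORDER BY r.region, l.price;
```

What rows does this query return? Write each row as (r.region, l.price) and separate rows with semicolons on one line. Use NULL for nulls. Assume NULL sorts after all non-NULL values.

(East, 13); (East, 34); (East, 39); (East, 44); (East, NULL); (West, 13); (West, 34); (West, 39); (West, 44); (West, NULL)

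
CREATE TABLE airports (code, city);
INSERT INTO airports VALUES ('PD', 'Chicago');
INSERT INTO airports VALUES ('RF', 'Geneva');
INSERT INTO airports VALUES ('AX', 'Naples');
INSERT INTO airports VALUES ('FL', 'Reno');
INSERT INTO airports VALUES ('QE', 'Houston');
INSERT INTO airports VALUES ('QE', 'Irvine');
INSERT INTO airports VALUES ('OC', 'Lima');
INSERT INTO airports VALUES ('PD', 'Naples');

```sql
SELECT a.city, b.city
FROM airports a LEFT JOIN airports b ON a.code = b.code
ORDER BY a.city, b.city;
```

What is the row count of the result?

12

LEFT JOIN keeps every row from `airports a`; unmatched rows get NULL for `airports b`'s columns.
Matching on a.code = b.code.
- a[0] code=PD → 2 match(es) in b → 2 row(s).
- a[1] code=RF → 1 match(es) in b → 1 row(s).
- a[2] code=AX → 1 match(es) in b → 1 row(s).
- a[3] code=FL → 1 match(es) in b → 1 row(s).
- a[4] code=QE → 2 match(es) in b → 2 row(s).
- a[5] code=QE → 2 match(es) in b → 2 row(s).
- a[6] code=OC → 1 match(es) in b → 1 row(s).
- a[7] code=PD → 2 match(es) in b → 2 row(s).
Total: 12 rows.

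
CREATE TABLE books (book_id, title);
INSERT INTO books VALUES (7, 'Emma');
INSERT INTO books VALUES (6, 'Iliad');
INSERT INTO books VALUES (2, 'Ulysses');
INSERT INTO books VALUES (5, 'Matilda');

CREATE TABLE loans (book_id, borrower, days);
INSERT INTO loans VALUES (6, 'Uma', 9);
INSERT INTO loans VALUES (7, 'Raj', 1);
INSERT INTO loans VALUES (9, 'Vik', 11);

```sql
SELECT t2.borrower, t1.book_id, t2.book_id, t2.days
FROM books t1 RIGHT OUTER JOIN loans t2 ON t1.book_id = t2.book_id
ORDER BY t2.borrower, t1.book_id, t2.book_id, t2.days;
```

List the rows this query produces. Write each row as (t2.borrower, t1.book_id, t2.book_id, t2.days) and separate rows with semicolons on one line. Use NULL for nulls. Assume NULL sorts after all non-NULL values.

RIGHT JOIN keeps every row from `loans`; unmatched rows get NULL for `books`'s columns.
Matching on t1.book_id = t2.book_id.
- t1[0] book_id=7 → 1 match(es) in t2 → 1 row(s).
- t1[1] book_id=6 → 1 match(es) in t2 → 1 row(s).
- t1[2] book_id=2 → no match.
- t1[3] book_id=5 → no match.
- 1 t2 row(s) had no t1 match → kept, t1 columns NULL.
After projecting and ordering:
t2.borrower | t1.book_id | t2.book_id | t2.days
Raj | 7 | 7 | 1
Uma | 6 | 6 | 9
Vik | NULL | 9 | 11

(Raj, 7, 7, 1); (Uma, 6, 6, 9); (Vik, NULL, 9, 11)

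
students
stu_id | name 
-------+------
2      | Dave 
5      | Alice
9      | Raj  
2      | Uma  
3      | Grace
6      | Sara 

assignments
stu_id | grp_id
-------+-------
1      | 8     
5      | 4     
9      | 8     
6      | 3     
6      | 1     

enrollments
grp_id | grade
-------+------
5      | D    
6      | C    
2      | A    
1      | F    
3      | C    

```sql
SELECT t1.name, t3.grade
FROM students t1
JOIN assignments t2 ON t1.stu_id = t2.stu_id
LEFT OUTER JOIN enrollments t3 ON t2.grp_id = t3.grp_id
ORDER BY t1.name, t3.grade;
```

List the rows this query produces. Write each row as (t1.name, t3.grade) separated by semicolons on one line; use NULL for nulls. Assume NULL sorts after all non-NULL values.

Evaluate left to right. First `students t1 INNER JOIN assignments t2` on stu_id: 4 row(s).
Then LEFT JOIN `enrollments t3` on grp_id: each of those 4 rows is kept; rows whose t2.grp_id has no match in t3 get NULL for t3's columns.

(Alice, NULL); (Raj, NULL); (Sara, C); (Sara, F)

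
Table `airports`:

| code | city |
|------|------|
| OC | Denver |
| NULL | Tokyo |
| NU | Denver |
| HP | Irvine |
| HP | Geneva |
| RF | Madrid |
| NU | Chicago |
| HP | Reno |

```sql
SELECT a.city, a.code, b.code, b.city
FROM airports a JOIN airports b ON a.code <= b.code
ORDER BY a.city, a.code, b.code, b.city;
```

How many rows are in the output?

32

INNER JOIN keeps only pairs where the ON condition holds.
Matching on a.code <= b.code. A NULL in a compared column never satisfies the condition.
- a (code=OC) pairs with 2 row(s) of b.
- a (code=NULL) has no partner → excluded.
- a (code=NU) pairs with 4 row(s) of b.
- a (code=HP) pairs with 7 row(s) of b.
- a (code=HP) pairs with 7 row(s) of b.
- a (code=RF) pairs with 1 row(s) of b.
- a (code=NU) pairs with 4 row(s) of b.
- a (code=HP) pairs with 7 row(s) of b.
Total: 32 rows.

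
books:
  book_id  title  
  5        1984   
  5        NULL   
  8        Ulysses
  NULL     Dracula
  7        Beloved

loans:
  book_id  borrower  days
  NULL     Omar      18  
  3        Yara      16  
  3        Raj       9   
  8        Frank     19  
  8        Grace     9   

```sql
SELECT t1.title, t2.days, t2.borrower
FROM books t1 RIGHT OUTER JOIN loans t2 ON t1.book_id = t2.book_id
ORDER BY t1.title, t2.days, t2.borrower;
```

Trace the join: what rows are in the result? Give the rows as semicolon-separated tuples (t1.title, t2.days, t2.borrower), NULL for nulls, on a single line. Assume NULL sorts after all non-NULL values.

RIGHT JOIN keeps every row from `loans`; unmatched rows get NULL for `books`'s columns.
Matching on t1.book_id = t2.book_id. A NULL in a compared column never satisfies the condition.
- book_id=5: no matching t2 row.
- book_id=5: no matching t2 row.
- book_id=8: 2 matching t2 row(s), so 2 row(s) emitted.
- book_id=NULL: no matching t2 row.
- book_id=7: no matching t2 row.
- plus 3 unmatched t2 row(s), each kept with NULL t1 columns.
After projecting and ordering:
t1.title | t2.days | t2.borrower
Ulysses | 9 | Grace
Ulysses | 19 | Frank
NULL | 9 | Raj
NULL | 16 | Yara
NULL | 18 | Omar

(Ulysses, 9, Grace); (Ulysses, 19, Frank); (NULL, 9, Raj); (NULL, 16, Yara); (NULL, 18, Omar)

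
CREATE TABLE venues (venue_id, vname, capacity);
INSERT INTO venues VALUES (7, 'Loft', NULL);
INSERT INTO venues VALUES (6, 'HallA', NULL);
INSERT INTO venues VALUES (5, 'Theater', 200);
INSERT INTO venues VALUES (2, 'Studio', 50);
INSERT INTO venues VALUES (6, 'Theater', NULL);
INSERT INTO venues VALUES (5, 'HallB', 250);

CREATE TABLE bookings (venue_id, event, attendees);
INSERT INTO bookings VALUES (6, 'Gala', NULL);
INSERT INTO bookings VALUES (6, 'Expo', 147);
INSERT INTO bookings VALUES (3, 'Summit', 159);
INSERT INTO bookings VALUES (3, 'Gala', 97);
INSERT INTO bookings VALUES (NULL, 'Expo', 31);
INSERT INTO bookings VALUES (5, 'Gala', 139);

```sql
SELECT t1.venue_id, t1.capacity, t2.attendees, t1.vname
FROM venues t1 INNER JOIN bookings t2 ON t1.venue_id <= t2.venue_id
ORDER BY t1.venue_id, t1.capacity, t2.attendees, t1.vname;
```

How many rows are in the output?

INNER JOIN keeps only pairs where the ON condition holds.
Matching on t1.venue_id <= t2.venue_id. A NULL in a compared column never satisfies the condition.
- t1[0] venue_id=7 → no match; dropped.
- t1[1] venue_id=6 → 2 match(es) in t2 → 2 row(s).
- t1[2] venue_id=5 → 3 match(es) in t2 → 3 row(s).
- t1[3] venue_id=2 → 5 match(es) in t2 → 5 row(s).
- t1[4] venue_id=6 → 2 match(es) in t2 → 2 row(s).
- t1[5] venue_id=5 → 3 match(es) in t2 → 3 row(s).
Total: 15 rows.

15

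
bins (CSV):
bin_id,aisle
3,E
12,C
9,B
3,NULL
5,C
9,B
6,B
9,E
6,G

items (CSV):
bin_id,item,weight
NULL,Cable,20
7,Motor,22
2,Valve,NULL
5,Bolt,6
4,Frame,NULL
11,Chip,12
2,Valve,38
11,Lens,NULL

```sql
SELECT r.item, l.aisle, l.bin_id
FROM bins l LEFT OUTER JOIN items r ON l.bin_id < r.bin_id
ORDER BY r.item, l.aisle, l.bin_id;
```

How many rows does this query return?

LEFT JOIN keeps every row from `bins`; unmatched rows get NULL for `items`'s columns.
Matching on l.bin_id < r.bin_id. A NULL in a compared column never satisfies the condition.
- bin_id=3: 5 matching r row(s), so 5 row(s) emitted.
- bin_id=12: no r row matches, row kept with r columns NULL.
- bin_id=9: 2 matching r row(s), so 2 row(s) emitted.
- bin_id=3: 5 matching r row(s), so 5 row(s) emitted.
- bin_id=5: 3 matching r row(s), so 3 row(s) emitted.
- bin_id=9: 2 matching r row(s), so 2 row(s) emitted.
- bin_id=6: 3 matching r row(s), so 3 row(s) emitted.
- bin_id=9: 2 matching r row(s), so 2 row(s) emitted.
- bin_id=6: 3 matching r row(s), so 3 row(s) emitted.
Total: 25 matched + 1 padded = 26 rows.

26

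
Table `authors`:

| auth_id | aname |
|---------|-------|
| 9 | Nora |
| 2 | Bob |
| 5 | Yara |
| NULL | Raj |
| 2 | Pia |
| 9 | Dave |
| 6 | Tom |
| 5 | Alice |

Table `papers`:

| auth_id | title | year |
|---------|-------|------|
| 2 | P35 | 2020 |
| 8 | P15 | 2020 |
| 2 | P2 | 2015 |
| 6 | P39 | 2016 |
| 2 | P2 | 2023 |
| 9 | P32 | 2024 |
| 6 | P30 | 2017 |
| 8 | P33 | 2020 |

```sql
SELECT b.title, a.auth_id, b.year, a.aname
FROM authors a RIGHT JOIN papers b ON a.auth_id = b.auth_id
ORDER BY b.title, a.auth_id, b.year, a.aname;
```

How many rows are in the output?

12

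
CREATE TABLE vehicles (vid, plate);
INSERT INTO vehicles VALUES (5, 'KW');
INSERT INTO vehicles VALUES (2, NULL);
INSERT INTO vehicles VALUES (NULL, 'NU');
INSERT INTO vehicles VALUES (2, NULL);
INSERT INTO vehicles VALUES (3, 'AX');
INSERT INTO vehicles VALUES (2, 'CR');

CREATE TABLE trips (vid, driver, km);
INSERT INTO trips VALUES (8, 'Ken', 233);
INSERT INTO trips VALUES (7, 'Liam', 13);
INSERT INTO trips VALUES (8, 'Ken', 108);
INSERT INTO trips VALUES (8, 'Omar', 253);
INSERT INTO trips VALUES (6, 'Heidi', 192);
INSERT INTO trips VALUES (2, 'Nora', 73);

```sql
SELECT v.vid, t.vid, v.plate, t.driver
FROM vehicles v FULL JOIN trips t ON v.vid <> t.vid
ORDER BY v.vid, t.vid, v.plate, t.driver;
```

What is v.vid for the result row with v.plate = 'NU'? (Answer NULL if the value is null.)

NULL

FULL OUTER JOIN keeps every row from both sides; unmatched rows get NULL for the other side's columns.
Matching on v.vid <> t.vid. A NULL in a compared column never satisfies the condition.
- vid=5: 6 matching t row(s), so 6 row(s) emitted.
- vid=2: 5 matching t row(s), so 5 row(s) emitted.
- vid=NULL: no t row matches, row kept with t columns NULL.
- vid=2: 5 matching t row(s), so 5 row(s) emitted.
- vid=3: 6 matching t row(s), so 6 row(s) emitted.
- vid=2: 5 matching t row(s), so 5 row(s) emitted.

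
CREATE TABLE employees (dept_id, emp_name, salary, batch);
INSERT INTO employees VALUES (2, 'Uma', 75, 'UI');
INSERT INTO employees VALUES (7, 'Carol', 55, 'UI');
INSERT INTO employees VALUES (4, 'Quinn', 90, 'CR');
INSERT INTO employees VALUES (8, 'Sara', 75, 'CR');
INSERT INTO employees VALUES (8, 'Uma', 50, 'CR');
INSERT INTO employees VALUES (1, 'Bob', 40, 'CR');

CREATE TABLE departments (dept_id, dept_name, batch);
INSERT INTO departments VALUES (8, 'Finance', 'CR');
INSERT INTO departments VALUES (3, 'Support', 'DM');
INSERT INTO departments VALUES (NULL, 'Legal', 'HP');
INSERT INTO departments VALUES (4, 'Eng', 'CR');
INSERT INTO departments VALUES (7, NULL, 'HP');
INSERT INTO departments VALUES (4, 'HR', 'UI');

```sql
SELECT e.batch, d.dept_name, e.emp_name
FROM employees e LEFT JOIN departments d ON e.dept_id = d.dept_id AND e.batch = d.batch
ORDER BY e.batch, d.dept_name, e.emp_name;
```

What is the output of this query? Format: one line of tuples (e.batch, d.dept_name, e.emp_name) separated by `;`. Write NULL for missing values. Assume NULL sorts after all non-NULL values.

(CR, Eng, Quinn); (CR, Finance, Sara); (CR, Finance, Uma); (CR, NULL, Bob); (UI, NULL, Carol); (UI, NULL, Uma)

LEFT JOIN keeps every row from `employees`; unmatched rows get NULL for `departments`'s columns.
Matching on e.dept_id = d.dept_id AND e.batch = d.batch. A NULL in a compared column never satisfies the condition.
- e[0] dept_id=2, batch=UI → no match; kept with NULLs on the d side.
- e[1] dept_id=7, batch=UI → no match; kept with NULLs on the d side.
- e[2] dept_id=4, batch=CR → 1 match(es) in d → 1 row(s).
- e[3] dept_id=8, batch=CR → 1 match(es) in d → 1 row(s).
- e[4] dept_id=8, batch=CR → 1 match(es) in d → 1 row(s).
- e[5] dept_id=1, batch=CR → no match; kept with NULLs on the d side.
After projecting and ordering:
e.batch | d.dept_name | e.emp_name
CR | Eng | Quinn
CR | Finance | Sara
CR | Finance | Uma
CR | NULL | Bob
UI | NULL | Carol
UI | NULL | Uma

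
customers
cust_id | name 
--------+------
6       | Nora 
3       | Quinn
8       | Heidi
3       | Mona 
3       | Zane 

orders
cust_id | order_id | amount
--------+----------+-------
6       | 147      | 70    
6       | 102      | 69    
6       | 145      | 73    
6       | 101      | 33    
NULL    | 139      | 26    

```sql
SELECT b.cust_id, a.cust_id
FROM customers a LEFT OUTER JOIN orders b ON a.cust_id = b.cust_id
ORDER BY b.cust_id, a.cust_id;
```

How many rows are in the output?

LEFT JOIN keeps every row from `customers`; unmatched rows get NULL for `orders`'s columns.
Matching on a.cust_id = b.cust_id. A NULL in a compared column never satisfies the condition.
- a (cust_id=6) pairs with 4 row(s) of b.
- a (cust_id=3) has no partner → padded with NULL.
- a (cust_id=8) has no partner → padded with NULL.
- a (cust_id=3) has no partner → padded with NULL.
- a (cust_id=3) has no partner → padded with NULL.
Total: 4 matched + 4 padded = 8 rows.

8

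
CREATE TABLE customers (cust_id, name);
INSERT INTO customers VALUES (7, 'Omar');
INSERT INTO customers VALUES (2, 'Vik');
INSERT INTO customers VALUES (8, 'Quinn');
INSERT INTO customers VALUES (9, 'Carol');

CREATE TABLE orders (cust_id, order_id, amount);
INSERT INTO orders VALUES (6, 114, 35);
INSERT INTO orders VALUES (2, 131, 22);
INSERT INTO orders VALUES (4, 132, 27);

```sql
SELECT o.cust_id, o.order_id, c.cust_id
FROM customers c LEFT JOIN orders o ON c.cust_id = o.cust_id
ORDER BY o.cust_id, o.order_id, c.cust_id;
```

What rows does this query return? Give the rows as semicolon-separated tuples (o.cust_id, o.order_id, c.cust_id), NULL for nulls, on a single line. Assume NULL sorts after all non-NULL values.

(2, 131, 2); (NULL, NULL, 7); (NULL, NULL, 8); (NULL, NULL, 9)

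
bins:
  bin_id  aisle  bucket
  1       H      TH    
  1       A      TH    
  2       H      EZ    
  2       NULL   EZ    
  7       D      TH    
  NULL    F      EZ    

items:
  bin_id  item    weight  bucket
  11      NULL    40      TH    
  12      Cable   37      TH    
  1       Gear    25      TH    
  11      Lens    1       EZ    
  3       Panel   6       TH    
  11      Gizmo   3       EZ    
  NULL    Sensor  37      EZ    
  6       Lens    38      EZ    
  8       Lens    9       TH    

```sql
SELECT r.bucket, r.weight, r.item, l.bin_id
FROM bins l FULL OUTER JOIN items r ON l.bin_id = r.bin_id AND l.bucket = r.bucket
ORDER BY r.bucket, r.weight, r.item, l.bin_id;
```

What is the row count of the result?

FULL OUTER JOIN keeps every row from both sides; unmatched rows get NULL for the other side's columns.
Matching on l.bin_id = r.bin_id AND l.bucket = r.bucket. A NULL in a compared column never satisfies the condition.
- l row (bin_id=1, bucket=TH): matches 1 r row(s) → 1 output row(s).
- l row (bin_id=1, bucket=TH): matches 1 r row(s) → 1 output row(s).
- l row (bin_id=2, bucket=EZ): no match → kept, r columns NULL.
- l row (bin_id=2, bucket=EZ): no match → kept, r columns NULL.
- l row (bin_id=7, bucket=TH): no match → kept, r columns NULL.
- l row (bin_id=NULL, bucket=EZ): no match → kept, r columns NULL.
- 8 r row(s) had no l match → kept, l columns NULL.
Total: 2 matched + 12 padded = 14 rows.

14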